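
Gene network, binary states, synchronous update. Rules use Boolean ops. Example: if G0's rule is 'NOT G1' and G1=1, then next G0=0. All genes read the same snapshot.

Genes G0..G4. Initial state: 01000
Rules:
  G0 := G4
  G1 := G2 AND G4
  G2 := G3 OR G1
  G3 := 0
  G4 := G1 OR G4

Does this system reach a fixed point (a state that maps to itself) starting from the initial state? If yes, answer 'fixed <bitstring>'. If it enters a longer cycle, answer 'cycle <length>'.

Step 0: 01000
Step 1: G0=G4=0 G1=G2&G4=0&0=0 G2=G3|G1=0|1=1 G3=0(const) G4=G1|G4=1|0=1 -> 00101
Step 2: G0=G4=1 G1=G2&G4=1&1=1 G2=G3|G1=0|0=0 G3=0(const) G4=G1|G4=0|1=1 -> 11001
Step 3: G0=G4=1 G1=G2&G4=0&1=0 G2=G3|G1=0|1=1 G3=0(const) G4=G1|G4=1|1=1 -> 10101
Step 4: G0=G4=1 G1=G2&G4=1&1=1 G2=G3|G1=0|0=0 G3=0(const) G4=G1|G4=0|1=1 -> 11001
Cycle of length 2 starting at step 2 -> no fixed point

Answer: cycle 2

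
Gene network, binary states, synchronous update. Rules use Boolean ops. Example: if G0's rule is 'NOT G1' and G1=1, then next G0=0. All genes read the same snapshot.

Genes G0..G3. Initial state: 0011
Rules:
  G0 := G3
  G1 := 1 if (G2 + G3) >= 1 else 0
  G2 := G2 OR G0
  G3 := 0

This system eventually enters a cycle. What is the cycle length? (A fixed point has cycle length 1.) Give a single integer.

Answer: 1

Derivation:
Step 0: 0011
Step 1: G0=G3=1 G1=(1+1>=1)=1 G2=G2|G0=1|0=1 G3=0(const) -> 1110
Step 2: G0=G3=0 G1=(1+0>=1)=1 G2=G2|G0=1|1=1 G3=0(const) -> 0110
Step 3: G0=G3=0 G1=(1+0>=1)=1 G2=G2|G0=1|0=1 G3=0(const) -> 0110
State from step 3 equals state from step 2 -> cycle length 1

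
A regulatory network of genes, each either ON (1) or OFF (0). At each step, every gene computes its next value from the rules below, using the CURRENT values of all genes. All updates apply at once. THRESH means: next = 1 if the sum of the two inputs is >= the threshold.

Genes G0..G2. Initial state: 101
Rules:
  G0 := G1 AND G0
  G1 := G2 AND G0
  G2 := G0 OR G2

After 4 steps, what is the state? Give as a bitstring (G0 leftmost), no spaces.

Step 1: G0=G1&G0=0&1=0 G1=G2&G0=1&1=1 G2=G0|G2=1|1=1 -> 011
Step 2: G0=G1&G0=1&0=0 G1=G2&G0=1&0=0 G2=G0|G2=0|1=1 -> 001
Step 3: G0=G1&G0=0&0=0 G1=G2&G0=1&0=0 G2=G0|G2=0|1=1 -> 001
Step 4: G0=G1&G0=0&0=0 G1=G2&G0=1&0=0 G2=G0|G2=0|1=1 -> 001

001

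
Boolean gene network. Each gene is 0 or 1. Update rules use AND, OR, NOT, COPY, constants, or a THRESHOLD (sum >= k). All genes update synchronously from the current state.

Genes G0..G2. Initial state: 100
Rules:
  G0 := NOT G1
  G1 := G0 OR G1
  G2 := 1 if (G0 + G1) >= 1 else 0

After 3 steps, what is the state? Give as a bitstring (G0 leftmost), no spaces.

Step 1: G0=NOT G1=NOT 0=1 G1=G0|G1=1|0=1 G2=(1+0>=1)=1 -> 111
Step 2: G0=NOT G1=NOT 1=0 G1=G0|G1=1|1=1 G2=(1+1>=1)=1 -> 011
Step 3: G0=NOT G1=NOT 1=0 G1=G0|G1=0|1=1 G2=(0+1>=1)=1 -> 011

011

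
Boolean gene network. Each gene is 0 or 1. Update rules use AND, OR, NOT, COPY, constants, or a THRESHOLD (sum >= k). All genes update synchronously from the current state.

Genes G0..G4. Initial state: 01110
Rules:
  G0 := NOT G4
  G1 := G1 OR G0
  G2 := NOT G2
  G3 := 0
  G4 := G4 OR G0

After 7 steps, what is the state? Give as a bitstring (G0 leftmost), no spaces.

Step 1: G0=NOT G4=NOT 0=1 G1=G1|G0=1|0=1 G2=NOT G2=NOT 1=0 G3=0(const) G4=G4|G0=0|0=0 -> 11000
Step 2: G0=NOT G4=NOT 0=1 G1=G1|G0=1|1=1 G2=NOT G2=NOT 0=1 G3=0(const) G4=G4|G0=0|1=1 -> 11101
Step 3: G0=NOT G4=NOT 1=0 G1=G1|G0=1|1=1 G2=NOT G2=NOT 1=0 G3=0(const) G4=G4|G0=1|1=1 -> 01001
Step 4: G0=NOT G4=NOT 1=0 G1=G1|G0=1|0=1 G2=NOT G2=NOT 0=1 G3=0(const) G4=G4|G0=1|0=1 -> 01101
Step 5: G0=NOT G4=NOT 1=0 G1=G1|G0=1|0=1 G2=NOT G2=NOT 1=0 G3=0(const) G4=G4|G0=1|0=1 -> 01001
Step 6: G0=NOT G4=NOT 1=0 G1=G1|G0=1|0=1 G2=NOT G2=NOT 0=1 G3=0(const) G4=G4|G0=1|0=1 -> 01101
Step 7: G0=NOT G4=NOT 1=0 G1=G1|G0=1|0=1 G2=NOT G2=NOT 1=0 G3=0(const) G4=G4|G0=1|0=1 -> 01001

01001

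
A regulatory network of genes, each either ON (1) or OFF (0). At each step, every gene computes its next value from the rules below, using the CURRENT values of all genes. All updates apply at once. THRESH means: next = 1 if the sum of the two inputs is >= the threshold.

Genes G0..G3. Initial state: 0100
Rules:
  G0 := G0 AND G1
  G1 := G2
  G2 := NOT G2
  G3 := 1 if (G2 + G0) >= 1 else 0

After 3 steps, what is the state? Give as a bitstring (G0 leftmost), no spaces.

Step 1: G0=G0&G1=0&1=0 G1=G2=0 G2=NOT G2=NOT 0=1 G3=(0+0>=1)=0 -> 0010
Step 2: G0=G0&G1=0&0=0 G1=G2=1 G2=NOT G2=NOT 1=0 G3=(1+0>=1)=1 -> 0101
Step 3: G0=G0&G1=0&1=0 G1=G2=0 G2=NOT G2=NOT 0=1 G3=(0+0>=1)=0 -> 0010

0010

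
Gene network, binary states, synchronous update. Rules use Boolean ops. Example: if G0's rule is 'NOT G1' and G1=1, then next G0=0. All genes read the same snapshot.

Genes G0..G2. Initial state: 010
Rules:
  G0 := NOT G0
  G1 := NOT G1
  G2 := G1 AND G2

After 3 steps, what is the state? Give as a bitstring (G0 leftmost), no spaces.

Step 1: G0=NOT G0=NOT 0=1 G1=NOT G1=NOT 1=0 G2=G1&G2=1&0=0 -> 100
Step 2: G0=NOT G0=NOT 1=0 G1=NOT G1=NOT 0=1 G2=G1&G2=0&0=0 -> 010
Step 3: G0=NOT G0=NOT 0=1 G1=NOT G1=NOT 1=0 G2=G1&G2=1&0=0 -> 100

100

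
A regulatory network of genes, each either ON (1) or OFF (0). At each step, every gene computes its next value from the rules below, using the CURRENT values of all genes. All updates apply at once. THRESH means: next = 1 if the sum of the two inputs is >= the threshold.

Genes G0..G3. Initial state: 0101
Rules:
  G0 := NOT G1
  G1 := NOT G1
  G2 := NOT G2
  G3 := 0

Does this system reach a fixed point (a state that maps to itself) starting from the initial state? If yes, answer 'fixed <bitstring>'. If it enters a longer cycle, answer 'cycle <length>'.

Step 0: 0101
Step 1: G0=NOT G1=NOT 1=0 G1=NOT G1=NOT 1=0 G2=NOT G2=NOT 0=1 G3=0(const) -> 0010
Step 2: G0=NOT G1=NOT 0=1 G1=NOT G1=NOT 0=1 G2=NOT G2=NOT 1=0 G3=0(const) -> 1100
Step 3: G0=NOT G1=NOT 1=0 G1=NOT G1=NOT 1=0 G2=NOT G2=NOT 0=1 G3=0(const) -> 0010
Cycle of length 2 starting at step 1 -> no fixed point

Answer: cycle 2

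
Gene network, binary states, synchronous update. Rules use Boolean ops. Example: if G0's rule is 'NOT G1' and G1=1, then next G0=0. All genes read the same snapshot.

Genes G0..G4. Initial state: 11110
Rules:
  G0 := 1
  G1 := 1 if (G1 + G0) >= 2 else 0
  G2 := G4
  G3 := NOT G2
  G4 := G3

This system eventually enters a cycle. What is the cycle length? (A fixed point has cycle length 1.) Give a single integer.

Step 0: 11110
Step 1: G0=1(const) G1=(1+1>=2)=1 G2=G4=0 G3=NOT G2=NOT 1=0 G4=G3=1 -> 11001
Step 2: G0=1(const) G1=(1+1>=2)=1 G2=G4=1 G3=NOT G2=NOT 0=1 G4=G3=0 -> 11110
State from step 2 equals state from step 0 -> cycle length 2

Answer: 2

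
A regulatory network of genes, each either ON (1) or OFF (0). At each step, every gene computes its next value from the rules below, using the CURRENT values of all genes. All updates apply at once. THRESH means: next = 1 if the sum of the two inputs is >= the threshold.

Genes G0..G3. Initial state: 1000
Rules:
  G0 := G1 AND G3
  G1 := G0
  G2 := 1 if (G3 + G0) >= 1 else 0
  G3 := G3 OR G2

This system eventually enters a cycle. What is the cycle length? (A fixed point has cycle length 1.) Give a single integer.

Answer: 1

Derivation:
Step 0: 1000
Step 1: G0=G1&G3=0&0=0 G1=G0=1 G2=(0+1>=1)=1 G3=G3|G2=0|0=0 -> 0110
Step 2: G0=G1&G3=1&0=0 G1=G0=0 G2=(0+0>=1)=0 G3=G3|G2=0|1=1 -> 0001
Step 3: G0=G1&G3=0&1=0 G1=G0=0 G2=(1+0>=1)=1 G3=G3|G2=1|0=1 -> 0011
Step 4: G0=G1&G3=0&1=0 G1=G0=0 G2=(1+0>=1)=1 G3=G3|G2=1|1=1 -> 0011
State from step 4 equals state from step 3 -> cycle length 1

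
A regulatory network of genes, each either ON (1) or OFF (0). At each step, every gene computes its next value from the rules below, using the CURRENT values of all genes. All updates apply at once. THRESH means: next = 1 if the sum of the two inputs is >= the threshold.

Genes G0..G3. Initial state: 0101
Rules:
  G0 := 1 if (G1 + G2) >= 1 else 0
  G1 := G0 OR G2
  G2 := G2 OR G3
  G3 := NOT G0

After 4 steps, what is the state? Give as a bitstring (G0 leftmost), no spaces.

Step 1: G0=(1+0>=1)=1 G1=G0|G2=0|0=0 G2=G2|G3=0|1=1 G3=NOT G0=NOT 0=1 -> 1011
Step 2: G0=(0+1>=1)=1 G1=G0|G2=1|1=1 G2=G2|G3=1|1=1 G3=NOT G0=NOT 1=0 -> 1110
Step 3: G0=(1+1>=1)=1 G1=G0|G2=1|1=1 G2=G2|G3=1|0=1 G3=NOT G0=NOT 1=0 -> 1110
Step 4: G0=(1+1>=1)=1 G1=G0|G2=1|1=1 G2=G2|G3=1|0=1 G3=NOT G0=NOT 1=0 -> 1110

1110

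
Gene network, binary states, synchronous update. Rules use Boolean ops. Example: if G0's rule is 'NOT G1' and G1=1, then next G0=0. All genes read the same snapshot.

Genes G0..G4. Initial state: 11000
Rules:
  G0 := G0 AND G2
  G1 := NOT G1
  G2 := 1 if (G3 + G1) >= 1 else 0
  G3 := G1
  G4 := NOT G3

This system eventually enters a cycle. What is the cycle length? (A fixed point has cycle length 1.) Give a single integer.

Step 0: 11000
Step 1: G0=G0&G2=1&0=0 G1=NOT G1=NOT 1=0 G2=(0+1>=1)=1 G3=G1=1 G4=NOT G3=NOT 0=1 -> 00111
Step 2: G0=G0&G2=0&1=0 G1=NOT G1=NOT 0=1 G2=(1+0>=1)=1 G3=G1=0 G4=NOT G3=NOT 1=0 -> 01100
Step 3: G0=G0&G2=0&1=0 G1=NOT G1=NOT 1=0 G2=(0+1>=1)=1 G3=G1=1 G4=NOT G3=NOT 0=1 -> 00111
State from step 3 equals state from step 1 -> cycle length 2

Answer: 2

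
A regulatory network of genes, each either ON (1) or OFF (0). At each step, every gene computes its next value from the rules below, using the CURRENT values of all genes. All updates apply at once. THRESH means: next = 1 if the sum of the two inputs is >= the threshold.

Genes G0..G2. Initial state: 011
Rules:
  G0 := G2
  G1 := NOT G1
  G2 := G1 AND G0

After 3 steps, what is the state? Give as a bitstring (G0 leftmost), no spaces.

Step 1: G0=G2=1 G1=NOT G1=NOT 1=0 G2=G1&G0=1&0=0 -> 100
Step 2: G0=G2=0 G1=NOT G1=NOT 0=1 G2=G1&G0=0&1=0 -> 010
Step 3: G0=G2=0 G1=NOT G1=NOT 1=0 G2=G1&G0=1&0=0 -> 000

000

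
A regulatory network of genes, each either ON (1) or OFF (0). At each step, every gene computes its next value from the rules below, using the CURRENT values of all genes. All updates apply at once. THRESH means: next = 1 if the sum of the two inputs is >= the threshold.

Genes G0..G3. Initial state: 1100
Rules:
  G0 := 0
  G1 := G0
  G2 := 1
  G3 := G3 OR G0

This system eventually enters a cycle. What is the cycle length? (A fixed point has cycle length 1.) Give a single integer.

Answer: 1

Derivation:
Step 0: 1100
Step 1: G0=0(const) G1=G0=1 G2=1(const) G3=G3|G0=0|1=1 -> 0111
Step 2: G0=0(const) G1=G0=0 G2=1(const) G3=G3|G0=1|0=1 -> 0011
Step 3: G0=0(const) G1=G0=0 G2=1(const) G3=G3|G0=1|0=1 -> 0011
State from step 3 equals state from step 2 -> cycle length 1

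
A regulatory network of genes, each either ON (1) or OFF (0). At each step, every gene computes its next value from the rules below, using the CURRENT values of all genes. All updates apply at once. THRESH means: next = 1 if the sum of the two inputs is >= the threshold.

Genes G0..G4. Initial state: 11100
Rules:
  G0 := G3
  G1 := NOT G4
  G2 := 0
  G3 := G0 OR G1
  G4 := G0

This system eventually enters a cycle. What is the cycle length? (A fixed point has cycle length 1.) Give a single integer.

Step 0: 11100
Step 1: G0=G3=0 G1=NOT G4=NOT 0=1 G2=0(const) G3=G0|G1=1|1=1 G4=G0=1 -> 01011
Step 2: G0=G3=1 G1=NOT G4=NOT 1=0 G2=0(const) G3=G0|G1=0|1=1 G4=G0=0 -> 10010
Step 3: G0=G3=1 G1=NOT G4=NOT 0=1 G2=0(const) G3=G0|G1=1|0=1 G4=G0=1 -> 11011
Step 4: G0=G3=1 G1=NOT G4=NOT 1=0 G2=0(const) G3=G0|G1=1|1=1 G4=G0=1 -> 10011
Step 5: G0=G3=1 G1=NOT G4=NOT 1=0 G2=0(const) G3=G0|G1=1|0=1 G4=G0=1 -> 10011
State from step 5 equals state from step 4 -> cycle length 1

Answer: 1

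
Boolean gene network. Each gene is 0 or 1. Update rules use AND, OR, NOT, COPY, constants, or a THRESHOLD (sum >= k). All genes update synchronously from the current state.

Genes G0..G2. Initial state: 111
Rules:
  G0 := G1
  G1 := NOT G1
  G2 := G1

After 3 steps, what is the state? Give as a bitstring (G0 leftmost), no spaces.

Step 1: G0=G1=1 G1=NOT G1=NOT 1=0 G2=G1=1 -> 101
Step 2: G0=G1=0 G1=NOT G1=NOT 0=1 G2=G1=0 -> 010
Step 3: G0=G1=1 G1=NOT G1=NOT 1=0 G2=G1=1 -> 101

101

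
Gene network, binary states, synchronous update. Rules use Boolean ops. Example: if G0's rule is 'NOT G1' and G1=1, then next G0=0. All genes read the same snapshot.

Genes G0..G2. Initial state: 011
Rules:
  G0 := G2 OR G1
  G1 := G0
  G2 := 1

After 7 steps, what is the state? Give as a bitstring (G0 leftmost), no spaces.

Step 1: G0=G2|G1=1|1=1 G1=G0=0 G2=1(const) -> 101
Step 2: G0=G2|G1=1|0=1 G1=G0=1 G2=1(const) -> 111
Step 3: G0=G2|G1=1|1=1 G1=G0=1 G2=1(const) -> 111
Step 4: G0=G2|G1=1|1=1 G1=G0=1 G2=1(const) -> 111
Step 5: G0=G2|G1=1|1=1 G1=G0=1 G2=1(const) -> 111
Step 6: G0=G2|G1=1|1=1 G1=G0=1 G2=1(const) -> 111
Step 7: G0=G2|G1=1|1=1 G1=G0=1 G2=1(const) -> 111

111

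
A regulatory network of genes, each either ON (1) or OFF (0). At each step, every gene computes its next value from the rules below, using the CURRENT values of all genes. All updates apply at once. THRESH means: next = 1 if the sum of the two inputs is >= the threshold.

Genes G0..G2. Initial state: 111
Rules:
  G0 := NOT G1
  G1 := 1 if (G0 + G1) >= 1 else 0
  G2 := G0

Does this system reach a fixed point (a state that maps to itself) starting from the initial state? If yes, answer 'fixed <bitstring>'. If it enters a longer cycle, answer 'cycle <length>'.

Answer: fixed 010

Derivation:
Step 0: 111
Step 1: G0=NOT G1=NOT 1=0 G1=(1+1>=1)=1 G2=G0=1 -> 011
Step 2: G0=NOT G1=NOT 1=0 G1=(0+1>=1)=1 G2=G0=0 -> 010
Step 3: G0=NOT G1=NOT 1=0 G1=(0+1>=1)=1 G2=G0=0 -> 010
Fixed point reached at step 2: 010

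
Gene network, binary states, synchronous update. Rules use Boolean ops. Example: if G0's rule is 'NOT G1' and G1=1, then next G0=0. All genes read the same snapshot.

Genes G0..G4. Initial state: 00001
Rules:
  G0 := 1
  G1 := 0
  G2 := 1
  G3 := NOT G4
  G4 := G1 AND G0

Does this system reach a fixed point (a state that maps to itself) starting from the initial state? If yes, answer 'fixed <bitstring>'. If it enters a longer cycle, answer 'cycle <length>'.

Step 0: 00001
Step 1: G0=1(const) G1=0(const) G2=1(const) G3=NOT G4=NOT 1=0 G4=G1&G0=0&0=0 -> 10100
Step 2: G0=1(const) G1=0(const) G2=1(const) G3=NOT G4=NOT 0=1 G4=G1&G0=0&1=0 -> 10110
Step 3: G0=1(const) G1=0(const) G2=1(const) G3=NOT G4=NOT 0=1 G4=G1&G0=0&1=0 -> 10110
Fixed point reached at step 2: 10110

Answer: fixed 10110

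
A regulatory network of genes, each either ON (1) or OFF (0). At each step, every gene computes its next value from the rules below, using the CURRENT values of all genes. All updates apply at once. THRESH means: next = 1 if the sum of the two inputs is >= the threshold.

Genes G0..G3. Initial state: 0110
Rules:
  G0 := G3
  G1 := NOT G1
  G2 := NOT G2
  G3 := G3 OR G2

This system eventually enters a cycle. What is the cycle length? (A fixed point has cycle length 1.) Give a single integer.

Answer: 2

Derivation:
Step 0: 0110
Step 1: G0=G3=0 G1=NOT G1=NOT 1=0 G2=NOT G2=NOT 1=0 G3=G3|G2=0|1=1 -> 0001
Step 2: G0=G3=1 G1=NOT G1=NOT 0=1 G2=NOT G2=NOT 0=1 G3=G3|G2=1|0=1 -> 1111
Step 3: G0=G3=1 G1=NOT G1=NOT 1=0 G2=NOT G2=NOT 1=0 G3=G3|G2=1|1=1 -> 1001
Step 4: G0=G3=1 G1=NOT G1=NOT 0=1 G2=NOT G2=NOT 0=1 G3=G3|G2=1|0=1 -> 1111
State from step 4 equals state from step 2 -> cycle length 2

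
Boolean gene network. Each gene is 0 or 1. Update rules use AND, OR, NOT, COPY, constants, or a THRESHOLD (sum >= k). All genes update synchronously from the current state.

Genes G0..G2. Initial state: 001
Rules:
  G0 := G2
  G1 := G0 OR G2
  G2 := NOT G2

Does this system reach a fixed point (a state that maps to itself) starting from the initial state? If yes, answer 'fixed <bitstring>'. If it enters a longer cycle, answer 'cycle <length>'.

Step 0: 001
Step 1: G0=G2=1 G1=G0|G2=0|1=1 G2=NOT G2=NOT 1=0 -> 110
Step 2: G0=G2=0 G1=G0|G2=1|0=1 G2=NOT G2=NOT 0=1 -> 011
Step 3: G0=G2=1 G1=G0|G2=0|1=1 G2=NOT G2=NOT 1=0 -> 110
Cycle of length 2 starting at step 1 -> no fixed point

Answer: cycle 2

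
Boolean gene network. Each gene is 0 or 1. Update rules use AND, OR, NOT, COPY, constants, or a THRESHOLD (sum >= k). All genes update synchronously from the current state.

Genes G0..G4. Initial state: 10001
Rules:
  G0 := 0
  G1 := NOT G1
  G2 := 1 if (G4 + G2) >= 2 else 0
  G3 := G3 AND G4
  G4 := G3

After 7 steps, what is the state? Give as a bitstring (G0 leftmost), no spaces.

Step 1: G0=0(const) G1=NOT G1=NOT 0=1 G2=(1+0>=2)=0 G3=G3&G4=0&1=0 G4=G3=0 -> 01000
Step 2: G0=0(const) G1=NOT G1=NOT 1=0 G2=(0+0>=2)=0 G3=G3&G4=0&0=0 G4=G3=0 -> 00000
Step 3: G0=0(const) G1=NOT G1=NOT 0=1 G2=(0+0>=2)=0 G3=G3&G4=0&0=0 G4=G3=0 -> 01000
Step 4: G0=0(const) G1=NOT G1=NOT 1=0 G2=(0+0>=2)=0 G3=G3&G4=0&0=0 G4=G3=0 -> 00000
Step 5: G0=0(const) G1=NOT G1=NOT 0=1 G2=(0+0>=2)=0 G3=G3&G4=0&0=0 G4=G3=0 -> 01000
Step 6: G0=0(const) G1=NOT G1=NOT 1=0 G2=(0+0>=2)=0 G3=G3&G4=0&0=0 G4=G3=0 -> 00000
Step 7: G0=0(const) G1=NOT G1=NOT 0=1 G2=(0+0>=2)=0 G3=G3&G4=0&0=0 G4=G3=0 -> 01000

01000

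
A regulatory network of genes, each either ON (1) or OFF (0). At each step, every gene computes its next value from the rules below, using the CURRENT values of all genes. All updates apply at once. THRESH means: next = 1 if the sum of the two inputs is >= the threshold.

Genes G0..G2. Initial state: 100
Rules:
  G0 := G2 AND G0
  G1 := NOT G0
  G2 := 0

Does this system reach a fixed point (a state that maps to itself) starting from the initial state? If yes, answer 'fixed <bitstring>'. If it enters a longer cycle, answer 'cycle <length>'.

Answer: fixed 010

Derivation:
Step 0: 100
Step 1: G0=G2&G0=0&1=0 G1=NOT G0=NOT 1=0 G2=0(const) -> 000
Step 2: G0=G2&G0=0&0=0 G1=NOT G0=NOT 0=1 G2=0(const) -> 010
Step 3: G0=G2&G0=0&0=0 G1=NOT G0=NOT 0=1 G2=0(const) -> 010
Fixed point reached at step 2: 010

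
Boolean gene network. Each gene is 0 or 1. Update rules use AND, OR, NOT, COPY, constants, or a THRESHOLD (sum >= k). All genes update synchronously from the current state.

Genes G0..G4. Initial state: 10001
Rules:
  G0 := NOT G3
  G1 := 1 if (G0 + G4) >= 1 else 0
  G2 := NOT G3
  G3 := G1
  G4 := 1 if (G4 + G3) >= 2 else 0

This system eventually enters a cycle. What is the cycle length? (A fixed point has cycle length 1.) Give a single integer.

Step 0: 10001
Step 1: G0=NOT G3=NOT 0=1 G1=(1+1>=1)=1 G2=NOT G3=NOT 0=1 G3=G1=0 G4=(1+0>=2)=0 -> 11100
Step 2: G0=NOT G3=NOT 0=1 G1=(1+0>=1)=1 G2=NOT G3=NOT 0=1 G3=G1=1 G4=(0+0>=2)=0 -> 11110
Step 3: G0=NOT G3=NOT 1=0 G1=(1+0>=1)=1 G2=NOT G3=NOT 1=0 G3=G1=1 G4=(0+1>=2)=0 -> 01010
Step 4: G0=NOT G3=NOT 1=0 G1=(0+0>=1)=0 G2=NOT G3=NOT 1=0 G3=G1=1 G4=(0+1>=2)=0 -> 00010
Step 5: G0=NOT G3=NOT 1=0 G1=(0+0>=1)=0 G2=NOT G3=NOT 1=0 G3=G1=0 G4=(0+1>=2)=0 -> 00000
Step 6: G0=NOT G3=NOT 0=1 G1=(0+0>=1)=0 G2=NOT G3=NOT 0=1 G3=G1=0 G4=(0+0>=2)=0 -> 10100
Step 7: G0=NOT G3=NOT 0=1 G1=(1+0>=1)=1 G2=NOT G3=NOT 0=1 G3=G1=0 G4=(0+0>=2)=0 -> 11100
State from step 7 equals state from step 1 -> cycle length 6

Answer: 6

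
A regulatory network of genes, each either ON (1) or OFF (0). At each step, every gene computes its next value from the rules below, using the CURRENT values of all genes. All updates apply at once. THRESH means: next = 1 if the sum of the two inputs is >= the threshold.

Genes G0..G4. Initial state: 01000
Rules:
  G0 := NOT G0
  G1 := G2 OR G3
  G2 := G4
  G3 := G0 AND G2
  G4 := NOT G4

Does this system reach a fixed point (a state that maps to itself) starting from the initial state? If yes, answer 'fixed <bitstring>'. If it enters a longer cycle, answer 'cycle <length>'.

Answer: cycle 2

Derivation:
Step 0: 01000
Step 1: G0=NOT G0=NOT 0=1 G1=G2|G3=0|0=0 G2=G4=0 G3=G0&G2=0&0=0 G4=NOT G4=NOT 0=1 -> 10001
Step 2: G0=NOT G0=NOT 1=0 G1=G2|G3=0|0=0 G2=G4=1 G3=G0&G2=1&0=0 G4=NOT G4=NOT 1=0 -> 00100
Step 3: G0=NOT G0=NOT 0=1 G1=G2|G3=1|0=1 G2=G4=0 G3=G0&G2=0&1=0 G4=NOT G4=NOT 0=1 -> 11001
Step 4: G0=NOT G0=NOT 1=0 G1=G2|G3=0|0=0 G2=G4=1 G3=G0&G2=1&0=0 G4=NOT G4=NOT 1=0 -> 00100
Cycle of length 2 starting at step 2 -> no fixed point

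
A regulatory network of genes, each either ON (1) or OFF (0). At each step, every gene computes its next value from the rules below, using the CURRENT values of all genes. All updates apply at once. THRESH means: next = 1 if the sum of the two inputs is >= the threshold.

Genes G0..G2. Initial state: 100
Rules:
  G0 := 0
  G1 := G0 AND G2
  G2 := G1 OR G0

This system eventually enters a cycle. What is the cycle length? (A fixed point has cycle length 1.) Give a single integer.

Answer: 1

Derivation:
Step 0: 100
Step 1: G0=0(const) G1=G0&G2=1&0=0 G2=G1|G0=0|1=1 -> 001
Step 2: G0=0(const) G1=G0&G2=0&1=0 G2=G1|G0=0|0=0 -> 000
Step 3: G0=0(const) G1=G0&G2=0&0=0 G2=G1|G0=0|0=0 -> 000
State from step 3 equals state from step 2 -> cycle length 1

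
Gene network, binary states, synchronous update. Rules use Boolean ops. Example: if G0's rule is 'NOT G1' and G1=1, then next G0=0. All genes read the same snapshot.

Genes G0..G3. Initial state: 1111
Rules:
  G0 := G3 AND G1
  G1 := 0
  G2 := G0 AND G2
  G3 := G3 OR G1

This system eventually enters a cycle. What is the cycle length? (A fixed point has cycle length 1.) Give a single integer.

Answer: 1

Derivation:
Step 0: 1111
Step 1: G0=G3&G1=1&1=1 G1=0(const) G2=G0&G2=1&1=1 G3=G3|G1=1|1=1 -> 1011
Step 2: G0=G3&G1=1&0=0 G1=0(const) G2=G0&G2=1&1=1 G3=G3|G1=1|0=1 -> 0011
Step 3: G0=G3&G1=1&0=0 G1=0(const) G2=G0&G2=0&1=0 G3=G3|G1=1|0=1 -> 0001
Step 4: G0=G3&G1=1&0=0 G1=0(const) G2=G0&G2=0&0=0 G3=G3|G1=1|0=1 -> 0001
State from step 4 equals state from step 3 -> cycle length 1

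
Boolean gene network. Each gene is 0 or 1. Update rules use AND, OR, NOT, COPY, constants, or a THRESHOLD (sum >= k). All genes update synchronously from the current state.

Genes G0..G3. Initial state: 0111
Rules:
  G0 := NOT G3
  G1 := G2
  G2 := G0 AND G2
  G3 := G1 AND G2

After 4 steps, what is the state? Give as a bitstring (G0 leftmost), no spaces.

Step 1: G0=NOT G3=NOT 1=0 G1=G2=1 G2=G0&G2=0&1=0 G3=G1&G2=1&1=1 -> 0101
Step 2: G0=NOT G3=NOT 1=0 G1=G2=0 G2=G0&G2=0&0=0 G3=G1&G2=1&0=0 -> 0000
Step 3: G0=NOT G3=NOT 0=1 G1=G2=0 G2=G0&G2=0&0=0 G3=G1&G2=0&0=0 -> 1000
Step 4: G0=NOT G3=NOT 0=1 G1=G2=0 G2=G0&G2=1&0=0 G3=G1&G2=0&0=0 -> 1000

1000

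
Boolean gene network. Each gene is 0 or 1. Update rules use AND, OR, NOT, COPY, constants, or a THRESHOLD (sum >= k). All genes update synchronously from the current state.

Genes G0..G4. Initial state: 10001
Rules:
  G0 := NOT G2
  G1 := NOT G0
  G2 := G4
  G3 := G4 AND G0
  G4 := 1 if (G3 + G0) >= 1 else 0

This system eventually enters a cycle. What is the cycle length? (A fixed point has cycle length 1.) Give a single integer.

Step 0: 10001
Step 1: G0=NOT G2=NOT 0=1 G1=NOT G0=NOT 1=0 G2=G4=1 G3=G4&G0=1&1=1 G4=(0+1>=1)=1 -> 10111
Step 2: G0=NOT G2=NOT 1=0 G1=NOT G0=NOT 1=0 G2=G4=1 G3=G4&G0=1&1=1 G4=(1+1>=1)=1 -> 00111
Step 3: G0=NOT G2=NOT 1=0 G1=NOT G0=NOT 0=1 G2=G4=1 G3=G4&G0=1&0=0 G4=(1+0>=1)=1 -> 01101
Step 4: G0=NOT G2=NOT 1=0 G1=NOT G0=NOT 0=1 G2=G4=1 G3=G4&G0=1&0=0 G4=(0+0>=1)=0 -> 01100
Step 5: G0=NOT G2=NOT 1=0 G1=NOT G0=NOT 0=1 G2=G4=0 G3=G4&G0=0&0=0 G4=(0+0>=1)=0 -> 01000
Step 6: G0=NOT G2=NOT 0=1 G1=NOT G0=NOT 0=1 G2=G4=0 G3=G4&G0=0&0=0 G4=(0+0>=1)=0 -> 11000
Step 7: G0=NOT G2=NOT 0=1 G1=NOT G0=NOT 1=0 G2=G4=0 G3=G4&G0=0&1=0 G4=(0+1>=1)=1 -> 10001
State from step 7 equals state from step 0 -> cycle length 7

Answer: 7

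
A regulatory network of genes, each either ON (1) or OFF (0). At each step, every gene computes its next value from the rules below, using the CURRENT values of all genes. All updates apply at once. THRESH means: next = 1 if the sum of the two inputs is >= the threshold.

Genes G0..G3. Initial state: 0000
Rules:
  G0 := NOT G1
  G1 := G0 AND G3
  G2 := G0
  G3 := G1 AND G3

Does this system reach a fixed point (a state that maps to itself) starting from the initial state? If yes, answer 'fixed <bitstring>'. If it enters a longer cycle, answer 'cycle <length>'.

Step 0: 0000
Step 1: G0=NOT G1=NOT 0=1 G1=G0&G3=0&0=0 G2=G0=0 G3=G1&G3=0&0=0 -> 1000
Step 2: G0=NOT G1=NOT 0=1 G1=G0&G3=1&0=0 G2=G0=1 G3=G1&G3=0&0=0 -> 1010
Step 3: G0=NOT G1=NOT 0=1 G1=G0&G3=1&0=0 G2=G0=1 G3=G1&G3=0&0=0 -> 1010
Fixed point reached at step 2: 1010

Answer: fixed 1010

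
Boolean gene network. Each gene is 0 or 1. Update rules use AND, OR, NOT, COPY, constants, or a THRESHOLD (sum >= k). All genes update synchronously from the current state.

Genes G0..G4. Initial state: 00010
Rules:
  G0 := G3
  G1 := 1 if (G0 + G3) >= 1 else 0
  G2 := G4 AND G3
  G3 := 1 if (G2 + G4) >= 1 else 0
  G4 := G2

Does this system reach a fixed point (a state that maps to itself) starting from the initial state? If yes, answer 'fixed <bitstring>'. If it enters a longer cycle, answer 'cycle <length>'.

Step 0: 00010
Step 1: G0=G3=1 G1=(0+1>=1)=1 G2=G4&G3=0&1=0 G3=(0+0>=1)=0 G4=G2=0 -> 11000
Step 2: G0=G3=0 G1=(1+0>=1)=1 G2=G4&G3=0&0=0 G3=(0+0>=1)=0 G4=G2=0 -> 01000
Step 3: G0=G3=0 G1=(0+0>=1)=0 G2=G4&G3=0&0=0 G3=(0+0>=1)=0 G4=G2=0 -> 00000
Step 4: G0=G3=0 G1=(0+0>=1)=0 G2=G4&G3=0&0=0 G3=(0+0>=1)=0 G4=G2=0 -> 00000
Fixed point reached at step 3: 00000

Answer: fixed 00000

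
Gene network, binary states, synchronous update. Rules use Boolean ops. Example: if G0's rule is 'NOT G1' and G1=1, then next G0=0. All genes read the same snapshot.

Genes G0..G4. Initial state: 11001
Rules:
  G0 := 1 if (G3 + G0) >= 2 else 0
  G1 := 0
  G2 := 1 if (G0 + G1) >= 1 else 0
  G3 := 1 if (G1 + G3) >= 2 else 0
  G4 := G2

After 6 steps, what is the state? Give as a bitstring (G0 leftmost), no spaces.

Step 1: G0=(0+1>=2)=0 G1=0(const) G2=(1+1>=1)=1 G3=(1+0>=2)=0 G4=G2=0 -> 00100
Step 2: G0=(0+0>=2)=0 G1=0(const) G2=(0+0>=1)=0 G3=(0+0>=2)=0 G4=G2=1 -> 00001
Step 3: G0=(0+0>=2)=0 G1=0(const) G2=(0+0>=1)=0 G3=(0+0>=2)=0 G4=G2=0 -> 00000
Step 4: G0=(0+0>=2)=0 G1=0(const) G2=(0+0>=1)=0 G3=(0+0>=2)=0 G4=G2=0 -> 00000
Step 5: G0=(0+0>=2)=0 G1=0(const) G2=(0+0>=1)=0 G3=(0+0>=2)=0 G4=G2=0 -> 00000
Step 6: G0=(0+0>=2)=0 G1=0(const) G2=(0+0>=1)=0 G3=(0+0>=2)=0 G4=G2=0 -> 00000

00000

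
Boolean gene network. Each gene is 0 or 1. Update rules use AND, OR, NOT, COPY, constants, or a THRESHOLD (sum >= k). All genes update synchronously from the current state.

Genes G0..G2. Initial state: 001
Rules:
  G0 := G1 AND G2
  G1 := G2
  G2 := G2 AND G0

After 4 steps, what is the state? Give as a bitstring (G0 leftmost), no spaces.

Step 1: G0=G1&G2=0&1=0 G1=G2=1 G2=G2&G0=1&0=0 -> 010
Step 2: G0=G1&G2=1&0=0 G1=G2=0 G2=G2&G0=0&0=0 -> 000
Step 3: G0=G1&G2=0&0=0 G1=G2=0 G2=G2&G0=0&0=0 -> 000
Step 4: G0=G1&G2=0&0=0 G1=G2=0 G2=G2&G0=0&0=0 -> 000

000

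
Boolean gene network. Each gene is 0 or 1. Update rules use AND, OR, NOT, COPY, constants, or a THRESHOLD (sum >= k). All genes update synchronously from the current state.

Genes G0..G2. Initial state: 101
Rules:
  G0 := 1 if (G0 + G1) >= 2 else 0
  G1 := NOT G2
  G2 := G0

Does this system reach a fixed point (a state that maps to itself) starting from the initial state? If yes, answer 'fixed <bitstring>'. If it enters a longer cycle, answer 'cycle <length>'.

Answer: fixed 010

Derivation:
Step 0: 101
Step 1: G0=(1+0>=2)=0 G1=NOT G2=NOT 1=0 G2=G0=1 -> 001
Step 2: G0=(0+0>=2)=0 G1=NOT G2=NOT 1=0 G2=G0=0 -> 000
Step 3: G0=(0+0>=2)=0 G1=NOT G2=NOT 0=1 G2=G0=0 -> 010
Step 4: G0=(0+1>=2)=0 G1=NOT G2=NOT 0=1 G2=G0=0 -> 010
Fixed point reached at step 3: 010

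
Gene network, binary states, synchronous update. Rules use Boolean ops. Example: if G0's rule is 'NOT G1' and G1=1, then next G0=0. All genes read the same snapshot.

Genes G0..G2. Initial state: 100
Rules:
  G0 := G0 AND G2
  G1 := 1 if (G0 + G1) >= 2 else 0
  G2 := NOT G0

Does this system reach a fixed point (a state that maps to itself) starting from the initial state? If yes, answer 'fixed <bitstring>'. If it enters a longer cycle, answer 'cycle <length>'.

Step 0: 100
Step 1: G0=G0&G2=1&0=0 G1=(1+0>=2)=0 G2=NOT G0=NOT 1=0 -> 000
Step 2: G0=G0&G2=0&0=0 G1=(0+0>=2)=0 G2=NOT G0=NOT 0=1 -> 001
Step 3: G0=G0&G2=0&1=0 G1=(0+0>=2)=0 G2=NOT G0=NOT 0=1 -> 001
Fixed point reached at step 2: 001

Answer: fixed 001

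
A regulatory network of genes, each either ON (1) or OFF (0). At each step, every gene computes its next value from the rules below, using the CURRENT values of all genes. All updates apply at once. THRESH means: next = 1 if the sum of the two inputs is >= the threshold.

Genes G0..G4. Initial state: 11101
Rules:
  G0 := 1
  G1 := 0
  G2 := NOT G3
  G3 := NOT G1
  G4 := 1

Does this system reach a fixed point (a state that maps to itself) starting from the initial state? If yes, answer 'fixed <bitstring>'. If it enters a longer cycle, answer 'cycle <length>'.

Answer: fixed 10011

Derivation:
Step 0: 11101
Step 1: G0=1(const) G1=0(const) G2=NOT G3=NOT 0=1 G3=NOT G1=NOT 1=0 G4=1(const) -> 10101
Step 2: G0=1(const) G1=0(const) G2=NOT G3=NOT 0=1 G3=NOT G1=NOT 0=1 G4=1(const) -> 10111
Step 3: G0=1(const) G1=0(const) G2=NOT G3=NOT 1=0 G3=NOT G1=NOT 0=1 G4=1(const) -> 10011
Step 4: G0=1(const) G1=0(const) G2=NOT G3=NOT 1=0 G3=NOT G1=NOT 0=1 G4=1(const) -> 10011
Fixed point reached at step 3: 10011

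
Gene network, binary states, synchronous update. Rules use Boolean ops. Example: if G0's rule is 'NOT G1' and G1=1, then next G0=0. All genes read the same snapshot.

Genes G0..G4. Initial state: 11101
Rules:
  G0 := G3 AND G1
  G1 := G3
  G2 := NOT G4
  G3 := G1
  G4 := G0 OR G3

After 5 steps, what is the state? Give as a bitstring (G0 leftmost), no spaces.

Step 1: G0=G3&G1=0&1=0 G1=G3=0 G2=NOT G4=NOT 1=0 G3=G1=1 G4=G0|G3=1|0=1 -> 00011
Step 2: G0=G3&G1=1&0=0 G1=G3=1 G2=NOT G4=NOT 1=0 G3=G1=0 G4=G0|G3=0|1=1 -> 01001
Step 3: G0=G3&G1=0&1=0 G1=G3=0 G2=NOT G4=NOT 1=0 G3=G1=1 G4=G0|G3=0|0=0 -> 00010
Step 4: G0=G3&G1=1&0=0 G1=G3=1 G2=NOT G4=NOT 0=1 G3=G1=0 G4=G0|G3=0|1=1 -> 01101
Step 5: G0=G3&G1=0&1=0 G1=G3=0 G2=NOT G4=NOT 1=0 G3=G1=1 G4=G0|G3=0|0=0 -> 00010

00010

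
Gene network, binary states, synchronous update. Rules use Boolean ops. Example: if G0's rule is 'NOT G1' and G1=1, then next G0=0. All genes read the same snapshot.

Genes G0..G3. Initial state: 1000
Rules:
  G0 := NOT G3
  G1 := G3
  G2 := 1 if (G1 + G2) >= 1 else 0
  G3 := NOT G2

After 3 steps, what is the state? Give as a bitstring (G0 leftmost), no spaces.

Step 1: G0=NOT G3=NOT 0=1 G1=G3=0 G2=(0+0>=1)=0 G3=NOT G2=NOT 0=1 -> 1001
Step 2: G0=NOT G3=NOT 1=0 G1=G3=1 G2=(0+0>=1)=0 G3=NOT G2=NOT 0=1 -> 0101
Step 3: G0=NOT G3=NOT 1=0 G1=G3=1 G2=(1+0>=1)=1 G3=NOT G2=NOT 0=1 -> 0111

0111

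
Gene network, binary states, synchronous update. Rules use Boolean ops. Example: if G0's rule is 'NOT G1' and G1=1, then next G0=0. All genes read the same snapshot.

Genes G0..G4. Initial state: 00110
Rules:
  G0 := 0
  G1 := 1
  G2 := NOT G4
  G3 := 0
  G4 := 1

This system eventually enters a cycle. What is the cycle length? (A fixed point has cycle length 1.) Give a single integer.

Answer: 1

Derivation:
Step 0: 00110
Step 1: G0=0(const) G1=1(const) G2=NOT G4=NOT 0=1 G3=0(const) G4=1(const) -> 01101
Step 2: G0=0(const) G1=1(const) G2=NOT G4=NOT 1=0 G3=0(const) G4=1(const) -> 01001
Step 3: G0=0(const) G1=1(const) G2=NOT G4=NOT 1=0 G3=0(const) G4=1(const) -> 01001
State from step 3 equals state from step 2 -> cycle length 1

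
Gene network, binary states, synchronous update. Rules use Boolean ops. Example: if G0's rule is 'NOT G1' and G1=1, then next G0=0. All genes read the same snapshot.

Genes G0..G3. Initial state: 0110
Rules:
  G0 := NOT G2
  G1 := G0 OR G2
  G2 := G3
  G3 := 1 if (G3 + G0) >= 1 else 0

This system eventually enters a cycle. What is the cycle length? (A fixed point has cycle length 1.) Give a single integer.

Step 0: 0110
Step 1: G0=NOT G2=NOT 1=0 G1=G0|G2=0|1=1 G2=G3=0 G3=(0+0>=1)=0 -> 0100
Step 2: G0=NOT G2=NOT 0=1 G1=G0|G2=0|0=0 G2=G3=0 G3=(0+0>=1)=0 -> 1000
Step 3: G0=NOT G2=NOT 0=1 G1=G0|G2=1|0=1 G2=G3=0 G3=(0+1>=1)=1 -> 1101
Step 4: G0=NOT G2=NOT 0=1 G1=G0|G2=1|0=1 G2=G3=1 G3=(1+1>=1)=1 -> 1111
Step 5: G0=NOT G2=NOT 1=0 G1=G0|G2=1|1=1 G2=G3=1 G3=(1+1>=1)=1 -> 0111
Step 6: G0=NOT G2=NOT 1=0 G1=G0|G2=0|1=1 G2=G3=1 G3=(1+0>=1)=1 -> 0111
State from step 6 equals state from step 5 -> cycle length 1

Answer: 1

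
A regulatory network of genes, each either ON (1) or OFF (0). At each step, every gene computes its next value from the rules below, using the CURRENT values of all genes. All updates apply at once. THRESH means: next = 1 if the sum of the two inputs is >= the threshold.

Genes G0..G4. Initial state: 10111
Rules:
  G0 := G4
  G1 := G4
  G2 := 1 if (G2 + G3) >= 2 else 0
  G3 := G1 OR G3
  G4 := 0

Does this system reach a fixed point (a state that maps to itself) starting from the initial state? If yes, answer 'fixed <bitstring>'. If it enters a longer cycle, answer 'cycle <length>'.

Answer: fixed 00110

Derivation:
Step 0: 10111
Step 1: G0=G4=1 G1=G4=1 G2=(1+1>=2)=1 G3=G1|G3=0|1=1 G4=0(const) -> 11110
Step 2: G0=G4=0 G1=G4=0 G2=(1+1>=2)=1 G3=G1|G3=1|1=1 G4=0(const) -> 00110
Step 3: G0=G4=0 G1=G4=0 G2=(1+1>=2)=1 G3=G1|G3=0|1=1 G4=0(const) -> 00110
Fixed point reached at step 2: 00110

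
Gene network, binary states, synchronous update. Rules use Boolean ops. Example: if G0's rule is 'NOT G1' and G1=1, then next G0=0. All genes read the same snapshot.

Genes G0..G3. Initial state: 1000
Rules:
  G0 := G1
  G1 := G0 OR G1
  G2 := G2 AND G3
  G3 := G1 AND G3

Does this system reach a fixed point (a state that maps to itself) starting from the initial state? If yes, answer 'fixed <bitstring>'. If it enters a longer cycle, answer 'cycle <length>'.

Step 0: 1000
Step 1: G0=G1=0 G1=G0|G1=1|0=1 G2=G2&G3=0&0=0 G3=G1&G3=0&0=0 -> 0100
Step 2: G0=G1=1 G1=G0|G1=0|1=1 G2=G2&G3=0&0=0 G3=G1&G3=1&0=0 -> 1100
Step 3: G0=G1=1 G1=G0|G1=1|1=1 G2=G2&G3=0&0=0 G3=G1&G3=1&0=0 -> 1100
Fixed point reached at step 2: 1100

Answer: fixed 1100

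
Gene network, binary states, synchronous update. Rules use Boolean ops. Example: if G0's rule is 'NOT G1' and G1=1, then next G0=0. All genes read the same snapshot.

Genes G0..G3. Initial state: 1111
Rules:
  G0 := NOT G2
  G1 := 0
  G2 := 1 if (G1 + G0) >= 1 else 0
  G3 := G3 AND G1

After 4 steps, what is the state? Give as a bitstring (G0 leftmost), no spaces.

Step 1: G0=NOT G2=NOT 1=0 G1=0(const) G2=(1+1>=1)=1 G3=G3&G1=1&1=1 -> 0011
Step 2: G0=NOT G2=NOT 1=0 G1=0(const) G2=(0+0>=1)=0 G3=G3&G1=1&0=0 -> 0000
Step 3: G0=NOT G2=NOT 0=1 G1=0(const) G2=(0+0>=1)=0 G3=G3&G1=0&0=0 -> 1000
Step 4: G0=NOT G2=NOT 0=1 G1=0(const) G2=(0+1>=1)=1 G3=G3&G1=0&0=0 -> 1010

1010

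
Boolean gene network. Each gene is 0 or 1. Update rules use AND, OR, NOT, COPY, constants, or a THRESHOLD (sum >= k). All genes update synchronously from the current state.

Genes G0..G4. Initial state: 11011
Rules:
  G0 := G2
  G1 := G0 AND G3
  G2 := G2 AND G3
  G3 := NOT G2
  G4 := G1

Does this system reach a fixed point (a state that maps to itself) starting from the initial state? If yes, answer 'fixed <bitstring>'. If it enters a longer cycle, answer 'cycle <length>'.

Answer: fixed 00010

Derivation:
Step 0: 11011
Step 1: G0=G2=0 G1=G0&G3=1&1=1 G2=G2&G3=0&1=0 G3=NOT G2=NOT 0=1 G4=G1=1 -> 01011
Step 2: G0=G2=0 G1=G0&G3=0&1=0 G2=G2&G3=0&1=0 G3=NOT G2=NOT 0=1 G4=G1=1 -> 00011
Step 3: G0=G2=0 G1=G0&G3=0&1=0 G2=G2&G3=0&1=0 G3=NOT G2=NOT 0=1 G4=G1=0 -> 00010
Step 4: G0=G2=0 G1=G0&G3=0&1=0 G2=G2&G3=0&1=0 G3=NOT G2=NOT 0=1 G4=G1=0 -> 00010
Fixed point reached at step 3: 00010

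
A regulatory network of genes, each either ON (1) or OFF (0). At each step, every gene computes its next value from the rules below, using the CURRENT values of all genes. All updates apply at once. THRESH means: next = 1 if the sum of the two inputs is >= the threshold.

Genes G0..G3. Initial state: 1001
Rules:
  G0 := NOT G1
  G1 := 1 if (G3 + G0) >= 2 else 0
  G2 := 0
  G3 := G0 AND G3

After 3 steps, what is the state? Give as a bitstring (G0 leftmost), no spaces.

Step 1: G0=NOT G1=NOT 0=1 G1=(1+1>=2)=1 G2=0(const) G3=G0&G3=1&1=1 -> 1101
Step 2: G0=NOT G1=NOT 1=0 G1=(1+1>=2)=1 G2=0(const) G3=G0&G3=1&1=1 -> 0101
Step 3: G0=NOT G1=NOT 1=0 G1=(1+0>=2)=0 G2=0(const) G3=G0&G3=0&1=0 -> 0000

0000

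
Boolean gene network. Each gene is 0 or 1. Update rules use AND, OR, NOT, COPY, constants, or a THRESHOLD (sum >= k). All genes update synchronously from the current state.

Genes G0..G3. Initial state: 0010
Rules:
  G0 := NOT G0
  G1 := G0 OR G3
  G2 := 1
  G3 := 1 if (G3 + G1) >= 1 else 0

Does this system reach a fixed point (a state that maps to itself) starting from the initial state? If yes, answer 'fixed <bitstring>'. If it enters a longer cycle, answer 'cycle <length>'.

Answer: cycle 2

Derivation:
Step 0: 0010
Step 1: G0=NOT G0=NOT 0=1 G1=G0|G3=0|0=0 G2=1(const) G3=(0+0>=1)=0 -> 1010
Step 2: G0=NOT G0=NOT 1=0 G1=G0|G3=1|0=1 G2=1(const) G3=(0+0>=1)=0 -> 0110
Step 3: G0=NOT G0=NOT 0=1 G1=G0|G3=0|0=0 G2=1(const) G3=(0+1>=1)=1 -> 1011
Step 4: G0=NOT G0=NOT 1=0 G1=G0|G3=1|1=1 G2=1(const) G3=(1+0>=1)=1 -> 0111
Step 5: G0=NOT G0=NOT 0=1 G1=G0|G3=0|1=1 G2=1(const) G3=(1+1>=1)=1 -> 1111
Step 6: G0=NOT G0=NOT 1=0 G1=G0|G3=1|1=1 G2=1(const) G3=(1+1>=1)=1 -> 0111
Cycle of length 2 starting at step 4 -> no fixed point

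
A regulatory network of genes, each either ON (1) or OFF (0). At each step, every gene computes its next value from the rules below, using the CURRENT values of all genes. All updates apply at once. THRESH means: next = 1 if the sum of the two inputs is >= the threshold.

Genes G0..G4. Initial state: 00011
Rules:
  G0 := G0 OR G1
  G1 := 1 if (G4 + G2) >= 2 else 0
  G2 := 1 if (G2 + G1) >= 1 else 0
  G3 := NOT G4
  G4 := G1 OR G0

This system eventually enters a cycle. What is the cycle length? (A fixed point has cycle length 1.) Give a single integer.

Answer: 1

Derivation:
Step 0: 00011
Step 1: G0=G0|G1=0|0=0 G1=(1+0>=2)=0 G2=(0+0>=1)=0 G3=NOT G4=NOT 1=0 G4=G1|G0=0|0=0 -> 00000
Step 2: G0=G0|G1=0|0=0 G1=(0+0>=2)=0 G2=(0+0>=1)=0 G3=NOT G4=NOT 0=1 G4=G1|G0=0|0=0 -> 00010
Step 3: G0=G0|G1=0|0=0 G1=(0+0>=2)=0 G2=(0+0>=1)=0 G3=NOT G4=NOT 0=1 G4=G1|G0=0|0=0 -> 00010
State from step 3 equals state from step 2 -> cycle length 1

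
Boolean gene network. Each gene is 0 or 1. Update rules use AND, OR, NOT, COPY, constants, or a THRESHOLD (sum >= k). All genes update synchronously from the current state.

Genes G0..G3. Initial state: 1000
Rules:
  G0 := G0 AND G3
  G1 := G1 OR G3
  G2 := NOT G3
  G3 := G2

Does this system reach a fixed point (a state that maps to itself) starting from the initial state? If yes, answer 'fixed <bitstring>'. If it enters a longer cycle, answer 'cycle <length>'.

Step 0: 1000
Step 1: G0=G0&G3=1&0=0 G1=G1|G3=0|0=0 G2=NOT G3=NOT 0=1 G3=G2=0 -> 0010
Step 2: G0=G0&G3=0&0=0 G1=G1|G3=0|0=0 G2=NOT G3=NOT 0=1 G3=G2=1 -> 0011
Step 3: G0=G0&G3=0&1=0 G1=G1|G3=0|1=1 G2=NOT G3=NOT 1=0 G3=G2=1 -> 0101
Step 4: G0=G0&G3=0&1=0 G1=G1|G3=1|1=1 G2=NOT G3=NOT 1=0 G3=G2=0 -> 0100
Step 5: G0=G0&G3=0&0=0 G1=G1|G3=1|0=1 G2=NOT G3=NOT 0=1 G3=G2=0 -> 0110
Step 6: G0=G0&G3=0&0=0 G1=G1|G3=1|0=1 G2=NOT G3=NOT 0=1 G3=G2=1 -> 0111
Step 7: G0=G0&G3=0&1=0 G1=G1|G3=1|1=1 G2=NOT G3=NOT 1=0 G3=G2=1 -> 0101
Cycle of length 4 starting at step 3 -> no fixed point

Answer: cycle 4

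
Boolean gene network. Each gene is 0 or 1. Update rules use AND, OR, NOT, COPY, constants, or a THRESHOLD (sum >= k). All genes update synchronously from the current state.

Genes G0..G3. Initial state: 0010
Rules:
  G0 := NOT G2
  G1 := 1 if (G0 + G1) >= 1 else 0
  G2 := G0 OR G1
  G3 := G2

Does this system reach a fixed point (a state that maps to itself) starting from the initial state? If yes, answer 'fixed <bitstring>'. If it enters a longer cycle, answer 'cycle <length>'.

Answer: fixed 0111

Derivation:
Step 0: 0010
Step 1: G0=NOT G2=NOT 1=0 G1=(0+0>=1)=0 G2=G0|G1=0|0=0 G3=G2=1 -> 0001
Step 2: G0=NOT G2=NOT 0=1 G1=(0+0>=1)=0 G2=G0|G1=0|0=0 G3=G2=0 -> 1000
Step 3: G0=NOT G2=NOT 0=1 G1=(1+0>=1)=1 G2=G0|G1=1|0=1 G3=G2=0 -> 1110
Step 4: G0=NOT G2=NOT 1=0 G1=(1+1>=1)=1 G2=G0|G1=1|1=1 G3=G2=1 -> 0111
Step 5: G0=NOT G2=NOT 1=0 G1=(0+1>=1)=1 G2=G0|G1=0|1=1 G3=G2=1 -> 0111
Fixed point reached at step 4: 0111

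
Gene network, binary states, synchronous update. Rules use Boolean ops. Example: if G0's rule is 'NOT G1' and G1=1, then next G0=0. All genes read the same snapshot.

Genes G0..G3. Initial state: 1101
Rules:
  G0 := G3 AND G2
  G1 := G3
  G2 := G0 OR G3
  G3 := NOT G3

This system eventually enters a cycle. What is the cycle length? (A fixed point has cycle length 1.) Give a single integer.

Step 0: 1101
Step 1: G0=G3&G2=1&0=0 G1=G3=1 G2=G0|G3=1|1=1 G3=NOT G3=NOT 1=0 -> 0110
Step 2: G0=G3&G2=0&1=0 G1=G3=0 G2=G0|G3=0|0=0 G3=NOT G3=NOT 0=1 -> 0001
Step 3: G0=G3&G2=1&0=0 G1=G3=1 G2=G0|G3=0|1=1 G3=NOT G3=NOT 1=0 -> 0110
State from step 3 equals state from step 1 -> cycle length 2

Answer: 2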